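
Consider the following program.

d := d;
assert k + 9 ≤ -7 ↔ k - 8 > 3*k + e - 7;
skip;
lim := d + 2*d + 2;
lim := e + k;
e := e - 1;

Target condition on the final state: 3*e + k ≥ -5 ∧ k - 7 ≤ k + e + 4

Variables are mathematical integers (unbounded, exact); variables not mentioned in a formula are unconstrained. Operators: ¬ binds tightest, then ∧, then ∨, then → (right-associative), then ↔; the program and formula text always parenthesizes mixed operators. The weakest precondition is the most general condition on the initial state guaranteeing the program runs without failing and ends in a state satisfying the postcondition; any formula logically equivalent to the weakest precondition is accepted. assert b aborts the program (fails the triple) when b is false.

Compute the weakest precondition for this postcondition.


Working backward. After the program, the postcondition 3*e + k ≥ -5 ∧ k - 7 ≤ k + e + 4 must hold; in canonical form it is 3*e + k ≥ -5 ∧ e ≥ -11.
Before e := e - 1: 3*e + k ≥ -2 ∧ e ≥ -10
Before lim := e + k: 3*e + k ≥ -2 ∧ e ≥ -10
Before lim := d + 2*d + 2: 3*e + k ≥ -2 ∧ e ≥ -10
Before skip: 3*e + k ≥ -2 ∧ e ≥ -10
Before assert k + 9 ≤ -7 ↔ k - 8 > 3*k + e - 7: (k ≤ -16 ↔ e + 2*k < -1) ∧ 3*e + k ≥ -2 ∧ e ≥ -10
Before d := d: (k ≤ -16 ↔ e + 2*k < -1) ∧ 3*e + k ≥ -2 ∧ e ≥ -10
Answer: WP = (k ≤ -16 ↔ e + 2*k < -1) ∧ 3*e + k ≥ -2 ∧ e ≥ -10


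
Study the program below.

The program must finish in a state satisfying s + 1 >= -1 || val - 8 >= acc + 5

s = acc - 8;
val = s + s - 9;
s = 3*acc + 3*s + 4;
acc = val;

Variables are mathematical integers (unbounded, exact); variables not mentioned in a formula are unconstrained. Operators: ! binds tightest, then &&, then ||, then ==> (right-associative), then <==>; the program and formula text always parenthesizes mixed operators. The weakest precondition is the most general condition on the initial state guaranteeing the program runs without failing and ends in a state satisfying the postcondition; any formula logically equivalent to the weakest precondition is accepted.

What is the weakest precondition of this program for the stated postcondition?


Working backward. After the program, the postcondition s + 1 >= -1 || val - 8 >= acc + 5 must hold; in canonical form it is s >= -2 || val >= acc + 13.
Before acc := val: s >= -2
Before s := 3*acc + 3*s + 4: 3*acc + 3*s >= -6
Before val := s + s - 9: 3*acc + 3*s >= -6
Before s := acc - 8: 6*acc >= 18
Answer: WP = 6*acc >= 18


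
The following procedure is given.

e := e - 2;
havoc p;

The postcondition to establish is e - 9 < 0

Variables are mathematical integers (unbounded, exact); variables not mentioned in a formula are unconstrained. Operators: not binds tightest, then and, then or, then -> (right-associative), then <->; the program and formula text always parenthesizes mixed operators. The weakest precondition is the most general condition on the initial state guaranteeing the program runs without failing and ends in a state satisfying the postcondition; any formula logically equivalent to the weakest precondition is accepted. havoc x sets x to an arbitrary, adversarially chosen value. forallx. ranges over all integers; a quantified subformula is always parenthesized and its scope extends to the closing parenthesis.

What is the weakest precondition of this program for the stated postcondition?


Working backward. After the program, the postcondition e - 9 < 0 must hold; in canonical form it is e < 9.
Before havoc p: e < 9
Before e := e - 2: e < 11
Answer: WP = e < 11


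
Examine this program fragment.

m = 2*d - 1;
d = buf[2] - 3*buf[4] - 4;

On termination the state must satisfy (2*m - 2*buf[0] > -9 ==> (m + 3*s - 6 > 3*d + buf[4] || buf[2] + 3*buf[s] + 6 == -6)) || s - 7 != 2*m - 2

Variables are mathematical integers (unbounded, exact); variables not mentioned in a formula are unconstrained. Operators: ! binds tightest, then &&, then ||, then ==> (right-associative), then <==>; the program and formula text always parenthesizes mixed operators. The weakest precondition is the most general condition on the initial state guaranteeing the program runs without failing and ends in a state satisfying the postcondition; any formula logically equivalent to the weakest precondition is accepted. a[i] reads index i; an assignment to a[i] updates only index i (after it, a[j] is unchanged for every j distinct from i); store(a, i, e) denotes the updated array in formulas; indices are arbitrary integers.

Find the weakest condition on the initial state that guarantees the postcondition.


Working backward. After the program, the postcondition (2*m - 2*buf[0] > -9 ==> (m + 3*s - 6 > 3*d + buf[4] || buf[2] + 3*buf[s] + 6 == -6)) || s - 7 != 2*m - 2 must hold; in canonical form it is (2*m > 2*buf[0] - 9 ==> (m + 3*s > buf[4] + 3*d + 6 || buf[2] + 3*buf[s] == -12)) || s != 2*m + 5.
Before d := buf[2] - 3*buf[4] - 4: (2*m > 2*buf[0] - 9 ==> (8*buf[4] + m + 3*s > 3*buf[2] - 6 || buf[2] + 3*buf[s] == -12)) || s != 2*m + 5
Before m := 2*d - 1: (4*d > 2*buf[0] - 7 ==> (8*buf[4] + 2*d + 3*s > 3*buf[2] - 5 || buf[2] + 3*buf[s] == -12)) || s != 4*d + 3
Answer: WP = (4*d > 2*buf[0] - 7 ==> (8*buf[4] + 2*d + 3*s > 3*buf[2] - 5 || buf[2] + 3*buf[s] == -12)) || s != 4*d + 3


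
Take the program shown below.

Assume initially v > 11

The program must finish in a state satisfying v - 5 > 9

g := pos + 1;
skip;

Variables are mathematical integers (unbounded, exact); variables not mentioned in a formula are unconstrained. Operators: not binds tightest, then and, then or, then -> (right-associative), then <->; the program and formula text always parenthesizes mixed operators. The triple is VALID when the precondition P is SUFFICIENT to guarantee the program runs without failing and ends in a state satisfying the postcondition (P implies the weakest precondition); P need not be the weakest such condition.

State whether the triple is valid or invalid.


Working backward. After the program, the postcondition v - 5 > 9 must hold; in canonical form it is v > 14.
Before skip: v > 14
Before g := pos + 1: v > 14
The weakest precondition is v > 14.
Check whether v > 11 implies it.
Countermodel: at the initial state v = 12, the precondition holds but the weakest precondition fails.
Answer: invalid


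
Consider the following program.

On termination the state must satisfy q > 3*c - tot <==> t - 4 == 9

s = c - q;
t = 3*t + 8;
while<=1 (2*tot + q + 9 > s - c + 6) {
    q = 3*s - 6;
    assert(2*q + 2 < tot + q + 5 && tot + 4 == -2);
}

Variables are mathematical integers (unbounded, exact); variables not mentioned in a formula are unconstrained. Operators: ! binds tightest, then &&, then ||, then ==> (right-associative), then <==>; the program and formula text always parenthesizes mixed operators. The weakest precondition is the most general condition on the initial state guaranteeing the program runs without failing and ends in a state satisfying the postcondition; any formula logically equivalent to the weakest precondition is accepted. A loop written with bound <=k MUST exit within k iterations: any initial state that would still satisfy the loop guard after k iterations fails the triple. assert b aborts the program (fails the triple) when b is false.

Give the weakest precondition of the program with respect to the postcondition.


Working backward. After the program, the postcondition q > 3*c - tot <==> t - 4 == 9 must hold; in canonical form it is q + tot > 3*c <==> t == 13.
Before the loop (bound <=1), unroll the exhaustion recursion (WP_0 = exit-now case; WP_j = one more guarded iteration, up to j = 1):
  WP_0: (!(c + q + 2*tot > s - 3)) && (q + tot > 3*c <==> t == 13)
  WP_1: (c + q + 2*tot > s - 3 ==> (3*s < tot + 9 && tot == -6 && (!(c + 2*s + 2*tot > 3)) && (3*s + tot > 3*c + 6 <==> t == 13))) && ((!(c + q + 2*tot > s - 3)) ==> (q + tot > 3*c <==> t == 13))
So before the loop: (c + q + 2*tot > s - 3 ==> (3*s < tot + 9 && tot == -6 && (!(c + 2*s + 2*tot > 3)) && (3*s + tot > 3*c + 6 <==> t == 13))) && ((!(c + q + 2*tot > s - 3)) ==> (q + tot > 3*c <==> t == 13))
Before t := 3*t + 8: (c + q + 2*tot > s - 3 ==> (3*s < tot + 9 && tot == -6 && (!(c + 2*s + 2*tot > 3)) && (3*s + tot > 3*c + 6 <==> 3*t == 5))) && ((!(c + q + 2*tot > s - 3)) ==> (q + tot > 3*c <==> 3*t == 5))
Before s := c - q: (2*q + 2*tot > -3 ==> (3*c < 3*q + tot + 9 && tot == -6 && (!(3*c + 2*tot > 2*q + 3)) && (tot > 3*q + 6 <==> 3*t == 5))) && ((!(2*q + 2*tot > -3)) ==> (q + tot > 3*c <==> 3*t == 5))
Answer: WP = (2*q + 2*tot > -3 ==> (3*c < 3*q + tot + 9 && tot == -6 && (!(3*c + 2*tot > 2*q + 3)) && (tot > 3*q + 6 <==> 3*t == 5))) && ((!(2*q + 2*tot > -3)) ==> (q + tot > 3*c <==> 3*t == 5))


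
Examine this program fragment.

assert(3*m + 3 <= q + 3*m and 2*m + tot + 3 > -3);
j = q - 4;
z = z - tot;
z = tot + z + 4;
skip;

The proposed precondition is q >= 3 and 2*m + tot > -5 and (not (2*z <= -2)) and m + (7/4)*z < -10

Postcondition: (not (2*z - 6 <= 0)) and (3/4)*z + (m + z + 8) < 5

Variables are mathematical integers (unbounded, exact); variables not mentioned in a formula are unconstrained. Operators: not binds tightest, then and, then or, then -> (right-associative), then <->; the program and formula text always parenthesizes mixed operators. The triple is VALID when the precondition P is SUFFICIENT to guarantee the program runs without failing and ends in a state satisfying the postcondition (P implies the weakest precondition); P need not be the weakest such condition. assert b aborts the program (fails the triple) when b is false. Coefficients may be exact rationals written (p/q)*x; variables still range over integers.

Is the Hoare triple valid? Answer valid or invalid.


Working backward. After the program, the postcondition (not (2*z - 6 <= 0)) and (3/4)*z + (m + z + 8) < 5 must hold; in canonical form it is (not (2*z <= 6)) and m + (7/4)*z < -3.
Before skip: (not (2*z <= 6)) and m + (7/4)*z < -3
Before z := tot + z + 4: (not (2*tot + 2*z <= -2)) and m + (7/4)*tot + (7/4)*z < -10
Before z := z - tot: (not (2*z <= -2)) and m + (7/4)*z < -10
Before j := q - 4: (not (2*z <= -2)) and m + (7/4)*z < -10
Before assert 3*m + 3 <= q + 3*m and 2*m + tot + 3 > -3: q >= 3 and 2*m + tot > -6 and (not (2*z <= -2)) and m + (7/4)*z < -10
The weakest precondition is q >= 3 and 2*m + tot > -6 and (not (2*z <= -2)) and m + (7/4)*z < -10.
Check whether q >= 3 and 2*m + tot > -5 and (not (2*z <= -2)) and m + (7/4)*z < -10 implies it.
Every state satisfying the precondition satisfies the weakest precondition: the implication holds.
Answer: valid


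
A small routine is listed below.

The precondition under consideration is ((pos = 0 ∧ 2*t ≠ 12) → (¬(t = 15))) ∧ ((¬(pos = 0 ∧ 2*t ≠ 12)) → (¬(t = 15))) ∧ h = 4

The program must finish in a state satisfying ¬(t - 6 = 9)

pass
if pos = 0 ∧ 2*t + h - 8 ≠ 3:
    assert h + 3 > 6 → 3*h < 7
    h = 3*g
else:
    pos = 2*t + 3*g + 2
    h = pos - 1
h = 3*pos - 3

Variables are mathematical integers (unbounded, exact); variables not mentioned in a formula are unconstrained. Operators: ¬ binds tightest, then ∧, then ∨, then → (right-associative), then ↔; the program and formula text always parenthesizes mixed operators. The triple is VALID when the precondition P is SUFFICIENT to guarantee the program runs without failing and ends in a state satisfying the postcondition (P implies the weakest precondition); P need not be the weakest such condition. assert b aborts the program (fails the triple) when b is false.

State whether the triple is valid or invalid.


Working backward. After the program, the postcondition ¬(t - 6 = 9) must hold; in canonical form it is ¬(t = 15).
Before h := 3*pos - 3: ¬(t = 15)
Then branch requires (h > 3 → 3*h < 7) ∧ (¬(t = 15)); else branch requires ¬(t = 15).
Before the if: ((pos = 0 ∧ h + 2*t ≠ 11) → ((h > 3 → 3*h < 7) ∧ (¬(t = 15)))) ∧ ((¬(pos = 0 ∧ h + 2*t ≠ 11)) → (¬(t = 15)))
Before skip: ((pos = 0 ∧ h + 2*t ≠ 11) → ((h > 3 → 3*h < 7) ∧ (¬(t = 15)))) ∧ ((¬(pos = 0 ∧ h + 2*t ≠ 11)) → (¬(t = 15)))
The weakest precondition is ((pos = 0 ∧ h + 2*t ≠ 11) → ((h > 3 → 3*h < 7) ∧ (¬(t = 15)))) ∧ ((¬(pos = 0 ∧ h + 2*t ≠ 11)) → (¬(t = 15))).
Check whether ((pos = 0 ∧ 2*t ≠ 12) → (¬(t = 15))) ∧ ((¬(pos = 0 ∧ 2*t ≠ 12)) → (¬(t = 15))) ∧ h = 4 implies it.
Countermodel: at the initial state h = 4, pos = 0, t = 16, the precondition holds but the weakest precondition fails.
Answer: invalid


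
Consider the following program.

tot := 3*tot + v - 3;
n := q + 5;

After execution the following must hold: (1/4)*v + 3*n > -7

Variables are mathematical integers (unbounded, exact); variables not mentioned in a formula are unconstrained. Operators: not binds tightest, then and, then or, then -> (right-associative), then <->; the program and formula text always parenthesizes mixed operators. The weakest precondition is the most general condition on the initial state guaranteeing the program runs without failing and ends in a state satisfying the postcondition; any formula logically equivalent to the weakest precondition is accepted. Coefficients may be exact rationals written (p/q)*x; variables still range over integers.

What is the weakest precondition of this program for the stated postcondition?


Working backward. After the program, the postcondition (1/4)*v + 3*n > -7 must hold; in canonical form it is 3*n + (1/4)*v > -7.
Before n := q + 5: 3*q + (1/4)*v > -22
Before tot := 3*tot + v - 3: 3*q + (1/4)*v > -22
Answer: WP = 3*q + (1/4)*v > -22


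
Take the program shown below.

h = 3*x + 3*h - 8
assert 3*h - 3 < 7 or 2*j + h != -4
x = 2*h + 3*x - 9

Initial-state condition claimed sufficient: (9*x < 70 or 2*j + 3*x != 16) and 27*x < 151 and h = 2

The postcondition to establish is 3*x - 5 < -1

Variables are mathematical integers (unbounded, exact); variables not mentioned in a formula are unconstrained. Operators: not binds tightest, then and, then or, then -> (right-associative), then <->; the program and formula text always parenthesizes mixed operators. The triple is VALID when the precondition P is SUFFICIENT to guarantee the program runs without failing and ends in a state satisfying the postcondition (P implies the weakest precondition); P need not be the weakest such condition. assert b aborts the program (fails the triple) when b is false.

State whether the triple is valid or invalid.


Working backward. After the program, the postcondition 3*x - 5 < -1 must hold; in canonical form it is 3*x < 4.
Before x := 2*h + 3*x - 9: 6*h + 9*x < 31
Before assert 3*h - 3 < 7 or 2*j + h != -4: (3*h < 10 or h + 2*j != -4) and 6*h + 9*x < 31
Before h := 3*x + 3*h - 8: (9*h + 9*x < 34 or 3*h + 2*j + 3*x != 4) and 18*h + 27*x < 79
The weakest precondition is (9*h + 9*x < 34 or 3*h + 2*j + 3*x != 4) and 18*h + 27*x < 79.
Check whether (9*x < 70 or 2*j + 3*x != 16) and 27*x < 151 and h = 2 implies it.
Countermodel: at the initial state h = 2, j = 0, x = 2, the precondition holds but the weakest precondition fails.
Answer: invalid


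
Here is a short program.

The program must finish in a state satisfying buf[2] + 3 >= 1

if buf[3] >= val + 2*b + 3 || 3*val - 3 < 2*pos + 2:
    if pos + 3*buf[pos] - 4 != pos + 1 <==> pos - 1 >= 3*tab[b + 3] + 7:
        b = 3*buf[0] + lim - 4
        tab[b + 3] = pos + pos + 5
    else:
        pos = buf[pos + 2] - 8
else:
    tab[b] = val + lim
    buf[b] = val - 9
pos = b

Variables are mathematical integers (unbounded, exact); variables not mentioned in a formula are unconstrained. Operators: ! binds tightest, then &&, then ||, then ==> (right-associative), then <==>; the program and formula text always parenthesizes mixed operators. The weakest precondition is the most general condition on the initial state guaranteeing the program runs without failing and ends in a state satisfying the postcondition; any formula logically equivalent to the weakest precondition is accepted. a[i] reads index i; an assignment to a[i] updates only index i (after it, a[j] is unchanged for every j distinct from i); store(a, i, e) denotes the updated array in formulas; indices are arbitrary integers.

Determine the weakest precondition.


Working backward. After the program, the postcondition buf[2] + 3 >= 1 must hold; in canonical form it is buf[2] >= -2.
Before pos := b: buf[2] >= -2
Then branch requires ((3*buf[pos] != 5 <==> pos >= 3*tab[b + 3] + 8) ==> buf[2] >= -2) && ((!(3*buf[pos] != 5 <==> pos >= 3*tab[b + 3] + 8)) ==> buf[2] >= -2); else branch requires store(buf, b, val - 9)[2] >= -2.
Before the if: ((buf[3] >= 2*b + val + 3 || 3*val < 2*pos + 5) ==> (((3*buf[pos] != 5 <==> pos >= 3*tab[b + 3] + 8) ==> buf[2] >= -2) && ((!(3*buf[pos] != 5 <==> pos >= 3*tab[b + 3] + 8)) ==> buf[2] >= -2))) && ((!(buf[3] >= 2*b + val + 3 || 3*val < 2*pos + 5)) ==> store(buf, b, val - 9)[2] >= -2)
Answer: WP = ((buf[3] >= 2*b + val + 3 || 3*val < 2*pos + 5) ==> (((3*buf[pos] != 5 <==> pos >= 3*tab[b + 3] + 8) ==> buf[2] >= -2) && ((!(3*buf[pos] != 5 <==> pos >= 3*tab[b + 3] + 8)) ==> buf[2] >= -2))) && ((!(buf[3] >= 2*b + val + 3 || 3*val < 2*pos + 5)) ==> store(buf, b, val - 9)[2] >= -2)


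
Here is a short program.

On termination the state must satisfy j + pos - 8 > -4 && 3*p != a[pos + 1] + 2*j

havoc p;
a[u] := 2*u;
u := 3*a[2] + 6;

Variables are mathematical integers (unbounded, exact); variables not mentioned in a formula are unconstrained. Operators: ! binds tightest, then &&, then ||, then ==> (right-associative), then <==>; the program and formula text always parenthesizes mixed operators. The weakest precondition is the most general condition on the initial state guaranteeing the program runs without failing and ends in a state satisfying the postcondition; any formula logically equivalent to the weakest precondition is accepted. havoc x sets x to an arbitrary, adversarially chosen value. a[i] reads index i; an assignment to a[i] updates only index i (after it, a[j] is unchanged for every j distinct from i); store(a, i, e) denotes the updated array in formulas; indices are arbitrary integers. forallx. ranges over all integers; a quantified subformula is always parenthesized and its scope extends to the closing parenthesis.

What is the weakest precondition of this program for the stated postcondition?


Working backward. After the program, the postcondition j + pos - 8 > -4 && 3*p != a[pos + 1] + 2*j must hold; in canonical form it is j + pos > 4 && 3*p != a[pos + 1] + 2*j.
Before u := 3*a[2] + 6: j + pos > 4 && 3*p != a[pos + 1] + 2*j
Before a[u] := 2*u: j + pos > 4 && 3*p != store(a, u, 2*u)[pos + 1] + 2*j
Before havoc p: forall p_1. (j + pos > 4 && 3*p_1 != store(a, u, 2*u)[pos + 1] + 2*j)
Answer: WP = forall p_1. (j + pos > 4 && 3*p_1 != store(a, u, 2*u)[pos + 1] + 2*j)


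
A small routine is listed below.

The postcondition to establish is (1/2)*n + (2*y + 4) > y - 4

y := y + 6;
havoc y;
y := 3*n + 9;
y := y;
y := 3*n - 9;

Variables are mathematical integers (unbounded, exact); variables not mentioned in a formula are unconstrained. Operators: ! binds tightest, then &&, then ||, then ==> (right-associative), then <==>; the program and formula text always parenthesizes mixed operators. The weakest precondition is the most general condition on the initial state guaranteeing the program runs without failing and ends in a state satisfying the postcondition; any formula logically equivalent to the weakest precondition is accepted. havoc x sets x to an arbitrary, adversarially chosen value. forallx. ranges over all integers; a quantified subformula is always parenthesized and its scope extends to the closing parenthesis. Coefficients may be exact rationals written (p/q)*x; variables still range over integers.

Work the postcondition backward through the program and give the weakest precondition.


Working backward. After the program, the postcondition (1/2)*n + (2*y + 4) > y - 4 must hold; in canonical form it is (1/2)*n + y > -8.
Before y := 3*n - 9: (7/2)*n > 1
Before y := y: (7/2)*n > 1
Before y := 3*n + 9: (7/2)*n > 1
Before havoc y: (7/2)*n > 1
Before y := y + 6: (7/2)*n > 1
Answer: WP = (7/2)*n > 1


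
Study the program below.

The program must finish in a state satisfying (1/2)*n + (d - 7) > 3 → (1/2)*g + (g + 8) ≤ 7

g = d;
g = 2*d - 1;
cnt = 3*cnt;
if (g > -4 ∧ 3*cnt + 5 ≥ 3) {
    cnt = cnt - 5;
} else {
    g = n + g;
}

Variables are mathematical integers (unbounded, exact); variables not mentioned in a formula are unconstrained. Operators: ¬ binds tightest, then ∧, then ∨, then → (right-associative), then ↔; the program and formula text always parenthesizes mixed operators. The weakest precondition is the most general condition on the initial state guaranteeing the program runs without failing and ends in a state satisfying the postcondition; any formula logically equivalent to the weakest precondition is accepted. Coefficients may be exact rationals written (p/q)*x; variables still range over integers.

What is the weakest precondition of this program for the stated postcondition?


Working backward. After the program, the postcondition (1/2)*n + (d - 7) > 3 → (1/2)*g + (g + 8) ≤ 7 must hold; in canonical form it is d + (1/2)*n > 10 → (3/2)*g ≤ -1.
Then branch requires d + (1/2)*n > 10 → (3/2)*g ≤ -1; else branch requires d + (1/2)*n > 10 → (3/2)*g + (3/2)*n ≤ -1.
Before the if: ((g > -4 ∧ 3*cnt ≥ -2) → (d + (1/2)*n > 10 → (3/2)*g ≤ -1)) ∧ ((¬(g > -4 ∧ 3*cnt ≥ -2)) → (d + (1/2)*n > 10 → (3/2)*g + (3/2)*n ≤ -1))
Before cnt := 3*cnt: ((g > -4 ∧ 9*cnt ≥ -2) → (d + (1/2)*n > 10 → (3/2)*g ≤ -1)) ∧ ((¬(g > -4 ∧ 9*cnt ≥ -2)) → (d + (1/2)*n > 10 → (3/2)*g + (3/2)*n ≤ -1))
Before g := 2*d - 1: ((2*d > -3 ∧ 9*cnt ≥ -2) → (d + (1/2)*n > 10 → 3*d ≤ 1/2)) ∧ ((¬(2*d > -3 ∧ 9*cnt ≥ -2)) → (d + (1/2)*n > 10 → 3*d + (3/2)*n ≤ 1/2))
Before g := d: ((2*d > -3 ∧ 9*cnt ≥ -2) → (d + (1/2)*n > 10 → 3*d ≤ 1/2)) ∧ ((¬(2*d > -3 ∧ 9*cnt ≥ -2)) → (d + (1/2)*n > 10 → 3*d + (3/2)*n ≤ 1/2))
Answer: WP = ((2*d > -3 ∧ 9*cnt ≥ -2) → (d + (1/2)*n > 10 → 3*d ≤ 1/2)) ∧ ((¬(2*d > -3 ∧ 9*cnt ≥ -2)) → (d + (1/2)*n > 10 → 3*d + (3/2)*n ≤ 1/2))


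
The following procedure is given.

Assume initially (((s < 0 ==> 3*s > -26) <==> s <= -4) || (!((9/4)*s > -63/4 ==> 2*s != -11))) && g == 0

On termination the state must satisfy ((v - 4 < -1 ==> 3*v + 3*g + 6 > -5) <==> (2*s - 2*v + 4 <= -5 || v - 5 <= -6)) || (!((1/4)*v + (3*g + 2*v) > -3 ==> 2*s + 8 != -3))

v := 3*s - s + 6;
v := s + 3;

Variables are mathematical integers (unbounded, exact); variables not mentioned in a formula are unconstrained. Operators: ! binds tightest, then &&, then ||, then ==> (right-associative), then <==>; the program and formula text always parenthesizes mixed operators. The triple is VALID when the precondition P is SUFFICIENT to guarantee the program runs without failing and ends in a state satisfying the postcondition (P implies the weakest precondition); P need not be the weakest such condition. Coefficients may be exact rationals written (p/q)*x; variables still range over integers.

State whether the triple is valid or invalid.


Working backward. After the program, the postcondition ((v - 4 < -1 ==> 3*v + 3*g + 6 > -5) <==> (2*s - 2*v + 4 <= -5 || v - 5 <= -6)) || (!((1/4)*v + (3*g + 2*v) > -3 ==> 2*s + 8 != -3)) must hold; in canonical form it is ((v < 3 ==> 3*g + 3*v > -11) <==> (2*s <= 2*v - 9 || v <= -1)) || (!(3*g + (9/4)*v > -3 ==> 2*s != -11)).
Before v := s + 3: ((s < 0 ==> 3*g + 3*s > -20) <==> s <= -4) || (!(3*g + (9/4)*s > -39/4 ==> 2*s != -11))
Before v := 3*s - s + 6: ((s < 0 ==> 3*g + 3*s > -20) <==> s <= -4) || (!(3*g + (9/4)*s > -39/4 ==> 2*s != -11))
The weakest precondition is ((s < 0 ==> 3*g + 3*s > -20) <==> s <= -4) || (!(3*g + (9/4)*s > -39/4 ==> 2*s != -11)).
Check whether (((s < 0 ==> 3*s > -26) <==> s <= -4) || (!((9/4)*s > -63/4 ==> 2*s != -11))) && g == 0 implies it.
Countermodel: at the initial state g = 0, s = -7, the precondition holds but the weakest precondition fails.
Answer: invalid


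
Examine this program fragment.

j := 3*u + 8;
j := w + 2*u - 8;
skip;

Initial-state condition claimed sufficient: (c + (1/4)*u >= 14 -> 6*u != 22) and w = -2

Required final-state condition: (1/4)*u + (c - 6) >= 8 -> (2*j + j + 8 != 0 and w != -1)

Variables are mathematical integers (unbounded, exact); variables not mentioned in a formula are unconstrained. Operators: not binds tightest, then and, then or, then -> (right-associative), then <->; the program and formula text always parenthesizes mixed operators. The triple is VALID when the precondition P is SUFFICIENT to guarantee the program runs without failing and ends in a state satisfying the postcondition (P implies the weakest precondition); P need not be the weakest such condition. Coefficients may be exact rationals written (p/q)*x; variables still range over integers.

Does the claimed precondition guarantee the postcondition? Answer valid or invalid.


Working backward. After the program, the postcondition (1/4)*u + (c - 6) >= 8 -> (2*j + j + 8 != 0 and w != -1) must hold; in canonical form it is c + (1/4)*u >= 14 -> (3*j != -8 and w != -1).
Before skip: c + (1/4)*u >= 14 -> (3*j != -8 and w != -1)
Before j := w + 2*u - 8: c + (1/4)*u >= 14 -> (6*u + 3*w != 16 and w != -1)
Before j := 3*u + 8: c + (1/4)*u >= 14 -> (6*u + 3*w != 16 and w != -1)
The weakest precondition is c + (1/4)*u >= 14 -> (6*u + 3*w != 16 and w != -1).
Check whether (c + (1/4)*u >= 14 -> 6*u != 22) and w = -2 implies it.
Every state satisfying the precondition satisfies the weakest precondition: the implication holds.
Answer: valid


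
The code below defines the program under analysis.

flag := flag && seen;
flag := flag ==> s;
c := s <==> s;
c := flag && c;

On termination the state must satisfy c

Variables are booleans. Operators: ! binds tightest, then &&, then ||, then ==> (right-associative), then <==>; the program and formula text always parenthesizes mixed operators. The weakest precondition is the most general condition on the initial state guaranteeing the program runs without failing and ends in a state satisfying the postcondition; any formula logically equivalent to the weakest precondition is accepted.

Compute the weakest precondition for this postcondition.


Working backward. After the program, c must hold.
Before c := flag && c: flag && c
Before c := s <==> s: flag
Before flag := flag ==> s: flag ==> s
Before flag := flag && seen: (flag && seen) ==> s
Answer: WP = (flag && seen) ==> s


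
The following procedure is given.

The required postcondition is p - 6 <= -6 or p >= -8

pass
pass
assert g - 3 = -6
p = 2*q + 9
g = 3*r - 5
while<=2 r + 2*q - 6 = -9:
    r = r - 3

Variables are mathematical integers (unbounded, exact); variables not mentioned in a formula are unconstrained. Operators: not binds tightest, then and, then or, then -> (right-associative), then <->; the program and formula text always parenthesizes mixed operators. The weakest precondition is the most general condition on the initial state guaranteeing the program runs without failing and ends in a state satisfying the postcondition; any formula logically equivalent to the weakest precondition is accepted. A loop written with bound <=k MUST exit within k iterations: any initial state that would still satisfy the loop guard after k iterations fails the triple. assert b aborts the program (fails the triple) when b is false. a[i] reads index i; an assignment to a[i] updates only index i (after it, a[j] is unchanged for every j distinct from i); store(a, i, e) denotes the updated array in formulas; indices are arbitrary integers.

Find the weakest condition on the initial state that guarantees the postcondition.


Working backward. After the program, the postcondition p - 6 <= -6 or p >= -8 must hold; in canonical form it is p <= 0 or p >= -8.
Before the loop (bound <=2), unroll the exhaustion recursion (WP_0 = exit-now case; WP_j = one more guarded iteration, up to j = 2):
  WP_0: (not (2*q + r = -3)) and (p <= 0 or p >= -8)
  WP_1: (2*q + r = -3 -> ((not (2*q + r = 0)) and (p <= 0 or p >= -8))) and ((not (2*q + r = -3)) -> (p <= 0 or p >= -8))
  WP_2: (2*q + r = -3 -> ((2*q + r = 0 -> ((not (2*q + r = 3)) and (p <= 0 or p >= -8))) and ((not (2*q + r = 0)) -> (p <= 0 or p >= -8)))) and ((not (2*q + r = -3)) -> (p <= 0 or p >= -8))
So before the loop: (2*q + r = -3 -> ((2*q + r = 0 -> ((not (2*q + r = 3)) and (p <= 0 or p >= -8))) and ((not (2*q + r = 0)) -> (p <= 0 or p >= -8)))) and ((not (2*q + r = -3)) -> (p <= 0 or p >= -8))
Before g := 3*r - 5: (2*q + r = -3 -> ((2*q + r = 0 -> ((not (2*q + r = 3)) and (p <= 0 or p >= -8))) and ((not (2*q + r = 0)) -> (p <= 0 or p >= -8)))) and ((not (2*q + r = -3)) -> (p <= 0 or p >= -8))
Before p := 2*q + 9: (2*q + r = -3 -> ((2*q + r = 0 -> ((not (2*q + r = 3)) and (2*q <= -9 or 2*q >= -17))) and ((not (2*q + r = 0)) -> (2*q <= -9 or 2*q >= -17)))) and ((not (2*q + r = -3)) -> (2*q <= -9 or 2*q >= -17))
Before assert g - 3 = -6: g = -3 and (2*q + r = -3 -> ((2*q + r = 0 -> ((not (2*q + r = 3)) and (2*q <= -9 or 2*q >= -17))) and ((not (2*q + r = 0)) -> (2*q <= -9 or 2*q >= -17)))) and ((not (2*q + r = -3)) -> (2*q <= -9 or 2*q >= -17))
Before skip: g = -3 and (2*q + r = -3 -> ((2*q + r = 0 -> ((not (2*q + r = 3)) and (2*q <= -9 or 2*q >= -17))) and ((not (2*q + r = 0)) -> (2*q <= -9 or 2*q >= -17)))) and ((not (2*q + r = -3)) -> (2*q <= -9 or 2*q >= -17))
Before skip: g = -3 and (2*q + r = -3 -> ((2*q + r = 0 -> ((not (2*q + r = 3)) and (2*q <= -9 or 2*q >= -17))) and ((not (2*q + r = 0)) -> (2*q <= -9 or 2*q >= -17)))) and ((not (2*q + r = -3)) -> (2*q <= -9 or 2*q >= -17))
Answer: WP = g = -3 and (2*q + r = -3 -> ((2*q + r = 0 -> ((not (2*q + r = 3)) and (2*q <= -9 or 2*q >= -17))) and ((not (2*q + r = 0)) -> (2*q <= -9 or 2*q >= -17)))) and ((not (2*q + r = -3)) -> (2*q <= -9 or 2*q >= -17))


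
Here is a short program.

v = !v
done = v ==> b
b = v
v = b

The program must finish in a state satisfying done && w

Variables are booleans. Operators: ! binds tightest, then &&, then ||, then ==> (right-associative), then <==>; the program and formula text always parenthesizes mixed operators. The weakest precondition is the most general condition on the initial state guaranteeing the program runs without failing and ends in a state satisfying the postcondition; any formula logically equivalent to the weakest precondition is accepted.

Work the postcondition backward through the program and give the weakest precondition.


Working backward. After the program, done && w must hold.
Before v := b: done && w
Before b := v: done && w
Before done := v ==> b: (v ==> b) && w
Before v := !v: ((!v) ==> b) && w
Answer: WP = ((!v) ==> b) && w


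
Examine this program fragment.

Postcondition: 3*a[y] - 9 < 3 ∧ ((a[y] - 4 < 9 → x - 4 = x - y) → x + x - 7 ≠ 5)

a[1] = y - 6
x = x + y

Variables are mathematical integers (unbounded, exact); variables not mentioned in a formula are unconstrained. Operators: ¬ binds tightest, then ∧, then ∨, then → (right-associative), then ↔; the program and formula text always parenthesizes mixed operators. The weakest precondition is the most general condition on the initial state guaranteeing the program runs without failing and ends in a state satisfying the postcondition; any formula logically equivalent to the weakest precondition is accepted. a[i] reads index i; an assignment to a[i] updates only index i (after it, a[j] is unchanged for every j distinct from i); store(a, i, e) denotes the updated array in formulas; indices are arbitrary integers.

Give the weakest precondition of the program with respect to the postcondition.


Working backward. After the program, the postcondition 3*a[y] - 9 < 3 ∧ ((a[y] - 4 < 9 → x - 4 = x - y) → x + x - 7 ≠ 5) must hold; in canonical form it is 3*a[y] < 12 ∧ ((a[y] < 13 → y = 4) → 2*x ≠ 12).
Before x := x + y: 3*a[y] < 12 ∧ ((a[y] < 13 → y = 4) → 2*x + 2*y ≠ 12)
Before a[1] := y - 6: 3*store(a, 1, y - 6)[y] < 12 ∧ ((store(a, 1, y - 6)[y] < 13 → y = 4) → 2*x + 2*y ≠ 12)
Answer: WP = 3*store(a, 1, y - 6)[y] < 12 ∧ ((store(a, 1, y - 6)[y] < 13 → y = 4) → 2*x + 2*y ≠ 12)


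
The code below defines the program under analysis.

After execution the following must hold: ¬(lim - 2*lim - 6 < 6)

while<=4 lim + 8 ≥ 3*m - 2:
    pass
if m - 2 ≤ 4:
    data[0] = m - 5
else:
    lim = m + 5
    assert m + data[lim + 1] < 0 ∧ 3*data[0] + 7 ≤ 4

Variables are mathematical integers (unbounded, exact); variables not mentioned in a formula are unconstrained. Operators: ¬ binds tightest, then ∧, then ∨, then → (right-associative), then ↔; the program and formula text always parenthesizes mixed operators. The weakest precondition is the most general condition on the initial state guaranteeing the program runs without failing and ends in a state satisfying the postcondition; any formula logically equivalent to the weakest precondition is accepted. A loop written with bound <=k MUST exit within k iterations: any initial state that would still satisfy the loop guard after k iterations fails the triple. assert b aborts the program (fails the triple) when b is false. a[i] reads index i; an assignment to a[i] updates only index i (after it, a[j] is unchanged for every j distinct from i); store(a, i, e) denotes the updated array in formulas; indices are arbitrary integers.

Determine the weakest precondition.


Working backward. After the program, the postcondition ¬(lim - 2*lim - 6 < 6) must hold; in canonical form it is ¬(lim > -12).
Then branch requires ¬(lim > -12); else branch requires data[m + 6] + m < 0 ∧ 3*data[0] ≤ -3 ∧ (¬(m > -17)).
Before the if: (m ≤ 6 → (¬(lim > -12))) ∧ ((¬(m ≤ 6)) → (data[m + 6] + m < 0 ∧ 3*data[0] ≤ -3 ∧ (¬(m > -17))))
Before the loop (bound <=4), unroll the exhaustion recursion (WP_0 = exit-now case; WP_j = one more guarded iteration, up to j = 4):
  WP_0: (¬(lim ≥ 3*m - 10)) ∧ (m ≤ 6 → (¬(lim > -12))) ∧ ((¬(m ≤ 6)) → (data[m + 6] + m < 0 ∧ 3*data[0] ≤ -3 ∧ (¬(m > -17))))
  WP_1: (lim ≥ 3*m - 10 → ((¬(lim ≥ 3*m - 10)) ∧ (m ≤ 6 → (¬(lim > -12))) ∧ ((¬(m ≤ 6)) → (data[m + 6] + m < 0 ∧ 3*data[0] ≤ -3 ∧ (¬(m > -17)))))) ∧ ((¬(lim ≥ 3*m - 10)) → ((m ≤ 6 → (¬(lim > -12))) ∧ ((¬(m ≤ 6)) → (data[m + 6] + m < 0 ∧ 3*data[0] ≤ -3 ∧ (¬(m > -17))))))
  WP_2: (lim ≥ 3*m - 10 → ((lim ≥ 3*m - 10 → ((¬(lim ≥ 3*m - 10)) ∧ (m ≤ 6 → (¬(lim > -12))) ∧ ((¬(m ≤ 6)) → (data[m + 6] + m < 0 ∧ 3*data[0] ≤ -3 ∧ (¬(m > -17)))))) ∧ ((¬(lim ≥ 3*m - 10)) → ((m ≤ 6 → (¬(lim > -12))) ∧ ((¬(m ≤ 6)) → (data[m + 6] + m < 0 ∧ 3*data[0] ≤ -3 ∧ (¬(m > -17)))))))) ∧ ((¬(lim ≥ 3*m - 10)) → ((m ≤ 6 → (¬(lim > -12))) ∧ ((¬(m ≤ 6)) → (data[m + 6] + m < 0 ∧ 3*data[0] ≤ -3 ∧ (¬(m > -17))))))
  WP_3: (lim ≥ 3*m - 10 → ((lim ≥ 3*m - 10 → ((lim ≥ 3*m - 10 → ((¬(lim ≥ 3*m - 10)) ∧ (m ≤ 6 → (¬(lim > -12))) ∧ ((¬(m ≤ 6)) → (data[m + 6] + m < 0 ∧ 3*data[0] ≤ -3 ∧ (¬(m > -17)))))) ∧ ((¬(lim ≥ 3*m - 10)) → ((m ≤ 6 → (¬(lim > -12))) ∧ ((¬(m ≤ 6)) → (data[m + 6] + m < 0 ∧ 3*data[0] ≤ -3 ∧ (¬(m > -17)))))))) ∧ ((¬(lim ≥ 3*m - 10)) → ((m ≤ 6 → (¬(lim > -12))) ∧ ((¬(m ≤ 6)) → (data[m + 6] + m < 0 ∧ 3*data[0] ≤ -3 ∧ (¬(m > -17)))))))) ∧ ((¬(lim ≥ 3*m - 10)) → ((m ≤ 6 → (¬(lim > -12))) ∧ ((¬(m ≤ 6)) → (data[m + 6] + m < 0 ∧ 3*data[0] ≤ -3 ∧ (¬(m > -17))))))
  WP_4: (lim ≥ 3*m - 10 → ((lim ≥ 3*m - 10 → ((lim ≥ 3*m - 10 → ((lim ≥ 3*m - 10 → ((¬(lim ≥ 3*m - 10)) ∧ (m ≤ 6 → (¬(lim > -12))) ∧ ((¬(m ≤ 6)) → (data[m + 6] + m < 0 ∧ 3*data[0] ≤ -3 ∧ (¬(m > -17)))))) ∧ ((¬(lim ≥ 3*m - 10)) → ((m ≤ 6 → (¬(lim > -12))) ∧ ((¬(m ≤ 6)) → (data[m + 6] + m < 0 ∧ 3*data[0] ≤ -3 ∧ (¬(m > -17)))))))) ∧ ((¬(lim ≥ 3*m - 10)) → ((m ≤ 6 → (¬(lim > -12))) ∧ ((¬(m ≤ 6)) → (data[m + 6] + m < 0 ∧ 3*data[0] ≤ -3 ∧ (¬(m > -17)))))))) ∧ ((¬(lim ≥ 3*m - 10)) → ((m ≤ 6 → (¬(lim > -12))) ∧ ((¬(m ≤ 6)) → (data[m + 6] + m < 0 ∧ 3*data[0] ≤ -3 ∧ (¬(m > -17)))))))) ∧ ((¬(lim ≥ 3*m - 10)) → ((m ≤ 6 → (¬(lim > -12))) ∧ ((¬(m ≤ 6)) → (data[m + 6] + m < 0 ∧ 3*data[0] ≤ -3 ∧ (¬(m > -17))))))
So before the loop: (lim ≥ 3*m - 10 → ((lim ≥ 3*m - 10 → ((lim ≥ 3*m - 10 → ((lim ≥ 3*m - 10 → ((¬(lim ≥ 3*m - 10)) ∧ (m ≤ 6 → (¬(lim > -12))) ∧ ((¬(m ≤ 6)) → (data[m + 6] + m < 0 ∧ 3*data[0] ≤ -3 ∧ (¬(m > -17)))))) ∧ ((¬(lim ≥ 3*m - 10)) → ((m ≤ 6 → (¬(lim > -12))) ∧ ((¬(m ≤ 6)) → (data[m + 6] + m < 0 ∧ 3*data[0] ≤ -3 ∧ (¬(m > -17)))))))) ∧ ((¬(lim ≥ 3*m - 10)) → ((m ≤ 6 → (¬(lim > -12))) ∧ ((¬(m ≤ 6)) → (data[m + 6] + m < 0 ∧ 3*data[0] ≤ -3 ∧ (¬(m > -17)))))))) ∧ ((¬(lim ≥ 3*m - 10)) → ((m ≤ 6 → (¬(lim > -12))) ∧ ((¬(m ≤ 6)) → (data[m + 6] + m < 0 ∧ 3*data[0] ≤ -3 ∧ (¬(m > -17)))))))) ∧ ((¬(lim ≥ 3*m - 10)) → ((m ≤ 6 → (¬(lim > -12))) ∧ ((¬(m ≤ 6)) → (data[m + 6] + m < 0 ∧ 3*data[0] ≤ -3 ∧ (¬(m > -17))))))
Answer: WP = (lim ≥ 3*m - 10 → ((lim ≥ 3*m - 10 → ((lim ≥ 3*m - 10 → ((lim ≥ 3*m - 10 → ((¬(lim ≥ 3*m - 10)) ∧ (m ≤ 6 → (¬(lim > -12))) ∧ ((¬(m ≤ 6)) → (data[m + 6] + m < 0 ∧ 3*data[0] ≤ -3 ∧ (¬(m > -17)))))) ∧ ((¬(lim ≥ 3*m - 10)) → ((m ≤ 6 → (¬(lim > -12))) ∧ ((¬(m ≤ 6)) → (data[m + 6] + m < 0 ∧ 3*data[0] ≤ -3 ∧ (¬(m > -17)))))))) ∧ ((¬(lim ≥ 3*m - 10)) → ((m ≤ 6 → (¬(lim > -12))) ∧ ((¬(m ≤ 6)) → (data[m + 6] + m < 0 ∧ 3*data[0] ≤ -3 ∧ (¬(m > -17)))))))) ∧ ((¬(lim ≥ 3*m - 10)) → ((m ≤ 6 → (¬(lim > -12))) ∧ ((¬(m ≤ 6)) → (data[m + 6] + m < 0 ∧ 3*data[0] ≤ -3 ∧ (¬(m > -17)))))))) ∧ ((¬(lim ≥ 3*m - 10)) → ((m ≤ 6 → (¬(lim > -12))) ∧ ((¬(m ≤ 6)) → (data[m + 6] + m < 0 ∧ 3*data[0] ≤ -3 ∧ (¬(m > -17))))))


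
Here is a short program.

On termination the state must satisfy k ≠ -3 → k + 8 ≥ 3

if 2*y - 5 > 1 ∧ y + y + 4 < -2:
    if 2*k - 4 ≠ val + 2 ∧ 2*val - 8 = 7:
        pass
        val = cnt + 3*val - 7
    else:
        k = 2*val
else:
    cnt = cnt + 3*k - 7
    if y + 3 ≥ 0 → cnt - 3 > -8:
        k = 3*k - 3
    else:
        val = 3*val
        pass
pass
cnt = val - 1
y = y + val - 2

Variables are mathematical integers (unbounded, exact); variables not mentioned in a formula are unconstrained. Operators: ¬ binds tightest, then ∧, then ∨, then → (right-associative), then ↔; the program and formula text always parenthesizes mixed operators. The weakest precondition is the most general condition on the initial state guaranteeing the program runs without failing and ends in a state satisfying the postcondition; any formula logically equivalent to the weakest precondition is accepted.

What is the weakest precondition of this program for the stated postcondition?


Working backward. After the program, the postcondition k ≠ -3 → k + 8 ≥ 3 must hold; in canonical form it is k ≠ -3 → k ≥ -5.
Before y := y + val - 2: k ≠ -3 → k ≥ -5
Before cnt := val - 1: k ≠ -3 → k ≥ -5
Before skip: k ≠ -3 → k ≥ -5
Then branch requires ((2*k ≠ val + 6 ∧ 2*val = 15) → (k ≠ -3 → k ≥ -5)) ∧ ((¬(2*k ≠ val + 6 ∧ 2*val = 15)) → (2*val ≠ -3 → 2*val ≥ -5)); else branch requires ((y ≥ -3 → cnt + 3*k > 2) → (3*k ≠ 0 → 3*k ≥ -2)) ∧ ((¬(y ≥ -3 → cnt + 3*k > 2)) → (k ≠ -3 → k ≥ -5)).
Before the if: ((2*y > 6 ∧ 2*y < -6) → (((2*k ≠ val + 6 ∧ 2*val = 15) → (k ≠ -3 → k ≥ -5)) ∧ ((¬(2*k ≠ val + 6 ∧ 2*val = 15)) → (2*val ≠ -3 → 2*val ≥ -5)))) ∧ ((¬(2*y > 6 ∧ 2*y < -6)) → (((y ≥ -3 → cnt + 3*k > 2) → (3*k ≠ 0 → 3*k ≥ -2)) ∧ ((¬(y ≥ -3 → cnt + 3*k > 2)) → (k ≠ -3 → k ≥ -5))))
Answer: WP = ((2*y > 6 ∧ 2*y < -6) → (((2*k ≠ val + 6 ∧ 2*val = 15) → (k ≠ -3 → k ≥ -5)) ∧ ((¬(2*k ≠ val + 6 ∧ 2*val = 15)) → (2*val ≠ -3 → 2*val ≥ -5)))) ∧ ((¬(2*y > 6 ∧ 2*y < -6)) → (((y ≥ -3 → cnt + 3*k > 2) → (3*k ≠ 0 → 3*k ≥ -2)) ∧ ((¬(y ≥ -3 → cnt + 3*k > 2)) → (k ≠ -3 → k ≥ -5))))
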